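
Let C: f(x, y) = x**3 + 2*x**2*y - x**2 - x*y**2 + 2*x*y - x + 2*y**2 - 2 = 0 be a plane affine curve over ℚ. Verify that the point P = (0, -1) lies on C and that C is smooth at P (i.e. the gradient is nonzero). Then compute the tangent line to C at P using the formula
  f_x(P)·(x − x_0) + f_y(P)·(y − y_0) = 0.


Tangent line at P: -4*x - 4*y - 4 = 0.

Step 1: f(0, -1) = 0, so P lies on C.
Step 2: partial derivatives
  f_x(x, y) = 3*x**2 + 4*x*y - 2*x - y**2 + 2*y - 1, f_y(x, y) = 2*x**2 - 2*x*y + 2*x + 4*y.
  f_x(P) = -4, f_y(P) = -4 (gradient nonzero, so P is smooth).
Step 3: tangent line at P: -4·(x − 0) + -4·(y − -1) = 0.
Expanding: -4*x - 4*y - 4 = 0.


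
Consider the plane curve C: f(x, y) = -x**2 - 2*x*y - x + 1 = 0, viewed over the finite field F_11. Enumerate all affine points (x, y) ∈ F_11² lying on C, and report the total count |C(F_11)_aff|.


Affine F_11-points: {(1, 5), (2, 7), (3, 0), (4, 10), (5, 7), (6, 3), (7, 0), (8, 10), (9, 3), (10, 5)}; count = 10.

For each of the 121 pairs (x, y) ∈ F_11², evaluate f(x, y) mod 11. Record the zeros.
  x = 0: [0↦1, 1↦1, 2↦1, 3↦1, 4↦1, 5↦1, 6↦1, 7↦1, 8↦1, 9↦1, 10↦1]  zeros at y ∈ ∅
  x = 1: [0↦10, 1↦8, 2↦6, 3↦4, 4↦2, 5↦0, 6↦9, 7↦7, 8↦5, 9↦3, 10↦1]  zeros at y ∈ {5}
  x = 2: [0↦6, 1↦2, 2↦9, 3↦5, 4↦1, 5↦8, 6↦4, 7↦0, 8↦7, 9↦3, 10↦10]  zeros at y ∈ {7}
  x = 3: [0↦0, 1↦5, 2↦10, 3↦4, 4↦9, 5↦3, 6↦8, 7↦2, 8↦7, 9↦1, 10↦6]  zeros at y ∈ {0}
  x = 4: [0↦3, 1↦6, 2↦9, 3↦1, 4↦4, 5↦7, 6↦10, 7↦2, 8↦5, 9↦8, 10↦0]  zeros at y ∈ {10}
  x = 5: [0↦4, 1↦5, 2↦6, 3↦7, 4↦8, 5↦9, 6↦10, 7↦0, 8↦1, 9↦2, 10↦3]  zeros at y ∈ {7}
  x = 6: [0↦3, 1↦2, 2↦1, 3↦0, 4↦10, 5↦9, 6↦8, 7↦7, 8↦6, 9↦5, 10↦4]  zeros at y ∈ {3}
  x = 7: [0↦0, 1↦8, 2↦5, 3↦2, 4↦10, 5↦7, 6↦4, 7↦1, 8↦9, 9↦6, 10↦3]  zeros at y ∈ {0}
  x = 8: [0↦6, 1↦1, 2↦7, 3↦2, 4↦8, 5↦3, 6↦9, 7↦4, 8↦10, 9↦5, 10↦0]  zeros at y ∈ {10}
  x = 9: [0↦10, 1↦3, 2↦7, 3↦0, 4↦4, 5↦8, 6↦1, 7↦5, 8↦9, 9↦2, 10↦6]  zeros at y ∈ {3}
  x = 10: [0↦1, 1↦3, 2↦5, 3↦7, 4↦9, 5↦0, 6↦2, 7↦4, 8↦6, 9↦8, 10↦10]  zeros at y ∈ {5}
Collecting zeros: affine points = {(1, 5), (2, 7), (3, 0), (4, 10), (5, 7), (6, 3), (7, 0), (8, 10), (9, 3), (10, 5)}.
Total count |C(F_11)_aff| = 10.


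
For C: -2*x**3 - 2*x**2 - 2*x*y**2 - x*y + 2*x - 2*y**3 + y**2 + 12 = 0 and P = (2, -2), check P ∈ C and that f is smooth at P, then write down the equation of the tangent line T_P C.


Tangent line at P: -36*x - 14*y + 44 = 0.

Step 1: f(2, -2) = 0, so P lies on C.
Step 2: partial derivatives
  f_x(x, y) = -6*x**2 - 4*x - 2*y**2 - y + 2, f_y(x, y) = -4*x*y - x - 6*y**2 + 2*y.
  f_x(P) = -36, f_y(P) = -14 (gradient nonzero, so P is smooth).
Step 3: tangent line at P: -36·(x − 2) + -14·(y − -2) = 0.
Expanding: -36*x - 14*y + 44 = 0.


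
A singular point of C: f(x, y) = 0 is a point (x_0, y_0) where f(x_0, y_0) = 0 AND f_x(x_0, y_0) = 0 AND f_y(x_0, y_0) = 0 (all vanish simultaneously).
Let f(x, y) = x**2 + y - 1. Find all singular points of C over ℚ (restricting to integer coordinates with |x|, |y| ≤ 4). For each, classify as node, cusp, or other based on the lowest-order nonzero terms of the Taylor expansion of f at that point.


No singular points in the scanned grid; C is smooth there.

Compute partial derivatives:
  f_x = 2*x.
  f_y = 1.
f_y = 1 is a nonzero constant, so f_y never vanishes: no point (x, y) can satisfy f = f_x = f_y = 0. In particular no (x, y) ∈ {−4, ..., 4}² is singular; the curve is smooth.


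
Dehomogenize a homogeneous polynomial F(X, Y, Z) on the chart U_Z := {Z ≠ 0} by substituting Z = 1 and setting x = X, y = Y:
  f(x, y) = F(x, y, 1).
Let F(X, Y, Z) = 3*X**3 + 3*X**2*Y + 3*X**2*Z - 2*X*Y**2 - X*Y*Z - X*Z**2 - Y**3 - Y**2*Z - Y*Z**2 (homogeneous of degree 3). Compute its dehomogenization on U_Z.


f(x, y) = 3*x**3 + 3*x**2*y + 3*x**2 - 2*x*y**2 - x*y - x - y**3 - y**2 - y

On U_Z we set Z = 1. Each monomial c·X^i·Y^j·Z^k in F becomes c·x^i·y^j·1^k = c·x^i·y^j.
Substituting Z = 1: F(X, Y, 1) = 3*x**3 + 3*x**2*y + 3*x**2 - 2*x*y**2 - x*y - x - y**3 - y**2 - y.
Note: deg(f) ≤ deg(F) = 3; strict inequality happens when F is divisible by Z (lost terms).


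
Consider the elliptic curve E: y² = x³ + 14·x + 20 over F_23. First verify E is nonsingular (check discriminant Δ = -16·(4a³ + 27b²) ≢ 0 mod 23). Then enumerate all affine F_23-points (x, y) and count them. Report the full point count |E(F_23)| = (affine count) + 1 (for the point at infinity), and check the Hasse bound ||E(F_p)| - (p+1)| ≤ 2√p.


Affine points = {(1, 9), (1, 14), (4, 5), (4, 18), (5, 10), (5, 13), (7, 1), (7, 22), (8, 0), (9, 1), (9, 22), (14, 4), (14, 19), (16, 4), (16, 19), (18, 3), (18, 20)}; affine count = 17; |E(F_23)| = 18.

Discriminant check: Δ ∝ 4a³ + 27b² = 4·14³ + 27·20² = 4·2744 + 27·400 ≡ 18 (mod 23). Nonzero ⇒ E is nonsingular.
For each x ∈ F_23, compute rhs = x³ + 14·x + 20 mod 23, then count y ∈ F_23 with y² ≡ rhs.
  x = 0: rhs = 20, matching y values: none (0 points).
  x = 1: rhs = 12, matching y values: 9, 14 (2 points).
  x = 2: rhs = 10, matching y values: none (0 points).
  x = 3: rhs = 20, matching y values: none (0 points).
  x = 4: rhs = 2, matching y values: 5, 18 (2 points).
  x = 5: rhs = 8, matching y values: 10, 13 (2 points).
  x = 6: rhs = 21, matching y values: none (0 points).
  x = 7: rhs = 1, matching y values: 1, 22 (2 points).
  x = 8: rhs = 0, matching y values: 0 (1 points).
  x = 9: rhs = 1, matching y values: 1, 22 (2 points).
  x = 10: rhs = 10, matching y values: none (0 points).
  x = 11: rhs = 10, matching y values: none (0 points).
  x = 12: rhs = 7, matching y values: none (0 points).
  x = 13: rhs = 7, matching y values: none (0 points).
  x = 14: rhs = 16, matching y values: 4, 19 (2 points).
  x = 15: rhs = 17, matching y values: none (0 points).
  x = 16: rhs = 16, matching y values: 4, 19 (2 points).
  x = 17: rhs = 19, matching y values: none (0 points).
  x = 18: rhs = 9, matching y values: 3, 20 (2 points).
  x = 19: rhs = 15, matching y values: none (0 points).
  x = 20: rhs = 20, matching y values: none (0 points).
  x = 21: rhs = 7, matching y values: none (0 points).
  x = 22: rhs = 5, matching y values: none (0 points).
Total affine count: 17.
Full point count |E(F_23)| = 17 + 1 = 18.
Hasse bound: |18 − (23+1)| = |-6| = 6 ≤ 2√23 ≈ 9.5917 ✓.


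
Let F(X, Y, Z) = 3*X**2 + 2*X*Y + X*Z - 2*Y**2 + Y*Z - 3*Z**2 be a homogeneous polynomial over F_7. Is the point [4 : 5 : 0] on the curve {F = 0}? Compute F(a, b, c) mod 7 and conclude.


F(4,5,0) ≡ 3 (mod 7); P is NOT on the curve.

Evaluate F(4, 5, 0) term-by-term (mod 7).
  3*X**2 ↦ 3·16·1·1 = 48
  2*X*Y ↦ 2·4·5·1 = 40
  X*Z ↦ 1·4·1·0 = 0
  -2*Y**2 ↦ -2·1·25·1 = -50
  Y*Z ↦ 1·1·5·0 = 0
  -3*Z**2 ↦ -3·1·1·0 = 0
Sum: F(4, 5, 0) = (48) + (40) + (0) + (-50) + (0) + (0) = 38.
Reducing mod 7: 38 ≡ 3 (mod 7).
Since F(a, b, c) ≡ 3 ≠ 0 (mod 7), P does NOT lie on the curve.


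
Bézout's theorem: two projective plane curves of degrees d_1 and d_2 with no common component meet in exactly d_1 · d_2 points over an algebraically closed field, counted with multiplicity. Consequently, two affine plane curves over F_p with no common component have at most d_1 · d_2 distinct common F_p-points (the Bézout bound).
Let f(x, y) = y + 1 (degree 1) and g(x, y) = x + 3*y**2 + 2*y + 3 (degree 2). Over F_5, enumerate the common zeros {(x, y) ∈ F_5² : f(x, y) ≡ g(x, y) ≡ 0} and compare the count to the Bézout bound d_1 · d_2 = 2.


Common zeros: {(1, 4)}; count = 1; Bézout bound = 2.

deg(f) = 1, deg(g) = 2, so Bézout bound = 2.
Scan x ∈ F_5. For each x, list the y ∈ F_5 with f(x, y) ≡ 0 and those with g(x, y) ≡ 0 (mod 5); the common zeros in that column are the intersection.
  x = 0: f ≡ 0 at y ∈ {4}; g ≡ 0 at y ∈ ∅; common: ∅.
  x = 1: f ≡ 0 at y ∈ {4}; g ≡ 0 at y ∈ {2, 4}; common: {4}.
  x = 2: f ≡ 0 at y ∈ {4}; g ≡ 0 at y ∈ {0, 1}; common: ∅.
  x = 3: f ≡ 0 at y ∈ {4}; g ≡ 0 at y ∈ ∅; common: ∅.
  x = 4: f ≡ 0 at y ∈ {4}; g ≡ 0 at y ∈ {3}; common: ∅.
Collecting: common zeros = {(1, 4)}, so the count is 1.
Comparison with the Bézout bound: 1 ≤ 2 = deg(f)·deg(g), as expected for curves with no common component (the affine F_5-count falls short of the bound because intersections may lie at infinity, over extension fields, or carry multiplicity).


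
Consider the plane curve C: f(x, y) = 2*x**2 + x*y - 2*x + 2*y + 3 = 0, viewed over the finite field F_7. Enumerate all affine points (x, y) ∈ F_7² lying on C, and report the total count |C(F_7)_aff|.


Affine F_7-points: {(0, 2), (1, 6), (2, 0), (3, 4), (4, 6), (6, 0)}; count = 6.

For each of the 49 pairs (x, y) ∈ F_7², evaluate f(x, y) mod 7. Record the zeros.
  x = 0: [0↦3, 1↦5, 2↦0, 3↦2, 4↦4, 5↦6, 6↦1]  zeros at y ∈ {2}
  x = 1: [0↦3, 1↦6, 2↦2, 3↦5, 4↦1, 5↦4, 6↦0]  zeros at y ∈ {6}
  x = 2: [0↦0, 1↦4, 2↦1, 3↦5, 4↦2, 5↦6, 6↦3]  zeros at y ∈ {0}
  x = 3: [0↦1, 1↦6, 2↦4, 3↦2, 4↦0, 5↦5, 6↦3]  zeros at y ∈ {4}
  x = 4: [0↦6, 1↦5, 2↦4, 3↦3, 4↦2, 5↦1, 6↦0]  zeros at y ∈ {6}
  x = 5: [0↦1, 1↦1, 2↦1, 3↦1, 4↦1, 5↦1, 6↦1]  zeros at y ∈ ∅
  x = 6: [0↦0, 1↦1, 2↦2, 3↦3, 4↦4, 5↦5, 6↦6]  zeros at y ∈ {0}
Collecting zeros: affine points = {(0, 2), (1, 6), (2, 0), (3, 4), (4, 6), (6, 0)}.
Total count |C(F_7)_aff| = 6.


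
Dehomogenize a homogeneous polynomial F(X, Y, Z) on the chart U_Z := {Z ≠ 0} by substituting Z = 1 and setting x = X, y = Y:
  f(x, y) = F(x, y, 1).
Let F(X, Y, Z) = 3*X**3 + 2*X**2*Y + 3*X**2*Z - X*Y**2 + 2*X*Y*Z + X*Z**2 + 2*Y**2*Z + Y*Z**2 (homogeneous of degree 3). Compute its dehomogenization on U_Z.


f(x, y) = 3*x**3 + 2*x**2*y + 3*x**2 - x*y**2 + 2*x*y + x + 2*y**2 + y

On U_Z we set Z = 1. Each monomial c·X^i·Y^j·Z^k in F becomes c·x^i·y^j·1^k = c·x^i·y^j.
Substituting Z = 1: F(X, Y, 1) = 3*x**3 + 2*x**2*y + 3*x**2 - x*y**2 + 2*x*y + x + 2*y**2 + y.
Note: deg(f) ≤ deg(F) = 3; strict inequality happens when F is divisible by Z (lost terms).


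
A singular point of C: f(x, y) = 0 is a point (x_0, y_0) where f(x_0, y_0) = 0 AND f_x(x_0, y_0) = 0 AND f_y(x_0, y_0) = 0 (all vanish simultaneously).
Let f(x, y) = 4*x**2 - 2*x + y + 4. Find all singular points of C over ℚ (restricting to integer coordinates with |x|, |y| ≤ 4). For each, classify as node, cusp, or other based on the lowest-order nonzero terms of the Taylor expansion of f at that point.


No singular points in the scanned grid; C is smooth there.

Compute partial derivatives:
  f_x = 8*x - 2.
  f_y = 1.
f_y = 1 is a nonzero constant, so f_y never vanishes: no point (x, y) can satisfy f = f_x = f_y = 0. In particular no (x, y) ∈ {−4, ..., 4}² is singular; the curve is smooth.


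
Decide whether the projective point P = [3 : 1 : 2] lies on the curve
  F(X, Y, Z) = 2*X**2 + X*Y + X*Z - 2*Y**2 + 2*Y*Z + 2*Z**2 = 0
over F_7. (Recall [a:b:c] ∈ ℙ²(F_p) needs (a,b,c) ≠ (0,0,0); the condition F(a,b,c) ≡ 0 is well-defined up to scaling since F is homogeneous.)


F(3,1,2) ≡ 2 (mod 7); P is NOT on the curve.

Evaluate F(3, 1, 2) term-by-term (mod 7).
  2*X**2 ↦ 2·9·1·1 = 18
  X*Y ↦ 1·3·1·1 = 3
  X*Z ↦ 1·3·1·2 = 6
  -2*Y**2 ↦ -2·1·1·1 = -2
  2*Y*Z ↦ 2·1·1·2 = 4
  2*Z**2 ↦ 2·1·1·4 = 8
Sum: F(3, 1, 2) = (18) + (3) + (6) + (-2) + (4) + (8) = 37.
Reducing mod 7: 37 ≡ 2 (mod 7).
Since F(a, b, c) ≡ 2 ≠ 0 (mod 7), P does NOT lie on the curve.


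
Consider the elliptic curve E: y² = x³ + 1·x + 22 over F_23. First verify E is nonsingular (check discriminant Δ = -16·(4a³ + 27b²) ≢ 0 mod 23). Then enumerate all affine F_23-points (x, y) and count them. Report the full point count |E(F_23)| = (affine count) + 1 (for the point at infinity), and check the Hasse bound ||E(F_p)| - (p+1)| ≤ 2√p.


Affine points = {(1, 1), (1, 22), (2, 3), (2, 20), (3, 11), (3, 12), (7, 2), (7, 21), (8, 6), (8, 17), (9, 1), (9, 22), (13, 1), (13, 22), (15, 10), (15, 13), (19, 0), (21, 9), (21, 14)}; affine count = 19; |E(F_23)| = 20.

Discriminant check: Δ ∝ 4a³ + 27b² = 4·1³ + 27·22² = 4·1 + 27·484 ≡ 8 (mod 23). Nonzero ⇒ E is nonsingular.
For each x ∈ F_23, compute rhs = x³ + 1·x + 22 mod 23, then count y ∈ F_23 with y² ≡ rhs.
  x = 0: rhs = 22, matching y values: none (0 points).
  x = 1: rhs = 1, matching y values: 1, 22 (2 points).
  x = 2: rhs = 9, matching y values: 3, 20 (2 points).
  x = 3: rhs = 6, matching y values: 11, 12 (2 points).
  x = 4: rhs = 21, matching y values: none (0 points).
  x = 5: rhs = 14, matching y values: none (0 points).
  x = 6: rhs = 14, matching y values: none (0 points).
  x = 7: rhs = 4, matching y values: 2, 21 (2 points).
  x = 8: rhs = 13, matching y values: 6, 17 (2 points).
  x = 9: rhs = 1, matching y values: 1, 22 (2 points).
  x = 10: rhs = 20, matching y values: none (0 points).
  x = 11: rhs = 7, matching y values: none (0 points).
  x = 12: rhs = 14, matching y values: none (0 points).
  x = 13: rhs = 1, matching y values: 1, 22 (2 points).
  x = 14: rhs = 20, matching y values: none (0 points).
  x = 15: rhs = 8, matching y values: 10, 13 (2 points).
  x = 16: rhs = 17, matching y values: none (0 points).
  x = 17: rhs = 7, matching y values: none (0 points).
  x = 18: rhs = 7, matching y values: none (0 points).
  x = 19: rhs = 0, matching y values: 0 (1 points).
  x = 20: rhs = 15, matching y values: none (0 points).
  x = 21: rhs = 12, matching y values: 9, 14 (2 points).
  x = 22: rhs = 20, matching y values: none (0 points).
Total affine count: 19.
Full point count |E(F_23)| = 19 + 1 = 20.
Hasse bound: |20 − (23+1)| = |-4| = 4 ≤ 2√23 ≈ 9.5917 ✓.


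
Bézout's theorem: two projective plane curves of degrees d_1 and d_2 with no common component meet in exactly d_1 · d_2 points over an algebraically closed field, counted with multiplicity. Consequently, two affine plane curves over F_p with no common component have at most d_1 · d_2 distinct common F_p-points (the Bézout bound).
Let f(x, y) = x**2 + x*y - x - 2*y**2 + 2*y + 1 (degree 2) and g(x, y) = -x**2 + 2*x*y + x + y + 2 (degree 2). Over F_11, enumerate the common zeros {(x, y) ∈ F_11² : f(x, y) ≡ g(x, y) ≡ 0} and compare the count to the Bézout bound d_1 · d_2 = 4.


Common zeros: {(0, 9), (3, 10)}; count = 2; Bézout bound = 4.

deg(f) = 2, deg(g) = 2, so Bézout bound = 4.
Scan x ∈ F_11. For each x, list the y ∈ F_11 with f(x, y) ≡ 0 and those with g(x, y) ≡ 0 (mod 11); the common zeros in that column are the intersection.
  x = 0: f ≡ 0 at y ∈ {3, 9}; g ≡ 0 at y ∈ {9}; common: {9}.
  x = 1: f ≡ 0 at y ∈ ∅; g ≡ 0 at y ∈ {3}; common: ∅.
  x = 2: f ≡ 0 at y ∈ ∅; g ≡ 0 at y ∈ {0}; common: ∅.
  x = 3: f ≡ 0 at y ∈ {9, 10}; g ≡ 0 at y ∈ {10}; common: {10}.
  x = 4: f ≡ 0 at y ∈ ∅; g ≡ 0 at y ∈ {6}; common: ∅.
  x = 5: f ≡ 0 at y ∈ ∅; g ≡ 0 at y ∈ ∅; common: ∅.
  x = 6: f ≡ 0 at y ∈ {7, 8}; g ≡ 0 at y ∈ {3}; common: ∅.
  x = 7: f ≡ 0 at y ∈ ∅; g ≡ 0 at y ∈ {10}; common: ∅.
  x = 8: f ≡ 0 at y ∈ ∅; g ≡ 0 at y ∈ {9}; common: ∅.
  x = 9: f ≡ 0 at y ∈ {3, 8}; g ≡ 0 at y ∈ {6}; common: ∅.
  x = 10: f ≡ 0 at y ∈ {7, 10}; g ≡ 0 at y ∈ {0}; common: ∅.
Collecting: common zeros = {(0, 9), (3, 10)}, so the count is 2.
Comparison with the Bézout bound: 2 ≤ 4 = deg(f)·deg(g), as expected for curves with no common component (the affine F_11-count falls short of the bound because intersections may lie at infinity, over extension fields, or carry multiplicity).


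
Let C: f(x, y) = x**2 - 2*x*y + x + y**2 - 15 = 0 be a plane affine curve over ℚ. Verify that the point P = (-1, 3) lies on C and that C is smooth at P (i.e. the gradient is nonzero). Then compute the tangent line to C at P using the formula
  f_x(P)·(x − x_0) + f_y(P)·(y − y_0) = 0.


Tangent line at P: -7*x + 8*y - 31 = 0.

Step 1: f(-1, 3) = 0, so P lies on C.
Step 2: partial derivatives
  f_x(x, y) = 2*x - 2*y + 1, f_y(x, y) = -2*x + 2*y.
  f_x(P) = -7, f_y(P) = 8 (gradient nonzero, so P is smooth).
Step 3: tangent line at P: -7·(x − -1) + 8·(y − 3) = 0.
Expanding: -7*x + 8*y - 31 = 0.


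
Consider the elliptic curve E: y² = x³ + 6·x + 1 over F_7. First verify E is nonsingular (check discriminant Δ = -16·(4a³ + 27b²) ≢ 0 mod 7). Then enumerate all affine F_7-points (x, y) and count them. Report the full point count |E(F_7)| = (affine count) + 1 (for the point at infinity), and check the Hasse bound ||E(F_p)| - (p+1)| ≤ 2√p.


Affine points = {(0, 1), (0, 6), (1, 1), (1, 6), (2, 0), (3, 2), (3, 5), (5, 3), (5, 4), (6, 1), (6, 6)}; affine count = 11; |E(F_7)| = 12.

Discriminant check: Δ ∝ 4a³ + 27b² = 4·6³ + 27·1² = 4·216 + 27·1 ≡ 2 (mod 7). Nonzero ⇒ E is nonsingular.
For each x ∈ F_7, compute rhs = x³ + 6·x + 1 mod 7, then count y ∈ F_7 with y² ≡ rhs.
  x = 0: rhs = 1, matching y values: 1, 6 (2 points).
  x = 1: rhs = 1, matching y values: 1, 6 (2 points).
  x = 2: rhs = 0, matching y values: 0 (1 points).
  x = 3: rhs = 4, matching y values: 2, 5 (2 points).
  x = 4: rhs = 5, matching y values: none (0 points).
  x = 5: rhs = 2, matching y values: 3, 4 (2 points).
  x = 6: rhs = 1, matching y values: 1, 6 (2 points).
Total affine count: 11.
Full point count |E(F_7)| = 11 + 1 = 12.
Hasse bound: |12 − (7+1)| = |4| = 4 ≤ 2√7 ≈ 5.2915 ✓.


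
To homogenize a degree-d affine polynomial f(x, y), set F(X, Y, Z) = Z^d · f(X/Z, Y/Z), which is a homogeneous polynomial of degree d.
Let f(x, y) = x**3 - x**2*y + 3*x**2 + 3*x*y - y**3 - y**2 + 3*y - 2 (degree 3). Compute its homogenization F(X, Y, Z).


F(X, Y, Z) = X**3 - X**2*Y + 3*X**2*Z + 3*X*Y*Z - Y**3 - Y**2*Z + 3*Y*Z**2 - 2*Z**3

deg(f) = 3.
Substitute x = X/Z, y = Y/Z into f, then multiply by Z^3.
  monomial 1·x^3·y^0 ↦ 1·X^3·Y^0·Z^0.
  monomial -1·x^2·y^1 ↦ -1·X^2·Y^1·Z^0.
  monomial 3·x^2·y^0 ↦ 3·X^2·Y^0·Z^1.
  monomial 3·x^1·y^1 ↦ 3·X^1·Y^1·Z^1.
  monomial -1·x^0·y^3 ↦ -1·X^0·Y^3·Z^0.
  monomial -1·x^0·y^2 ↦ -1·X^0·Y^2·Z^1.
  monomial 3·x^0·y^1 ↦ 3·X^0·Y^1·Z^2.
  monomial -2·x^0·y^0 ↦ -2·X^0·Y^0·Z^3.
Collecting: F(X, Y, Z) = X**3 - X**2*Y + 3*X**2*Z + 3*X*Y*Z - Y**3 - Y**2*Z + 3*Y*Z**2 - 2*Z**3.


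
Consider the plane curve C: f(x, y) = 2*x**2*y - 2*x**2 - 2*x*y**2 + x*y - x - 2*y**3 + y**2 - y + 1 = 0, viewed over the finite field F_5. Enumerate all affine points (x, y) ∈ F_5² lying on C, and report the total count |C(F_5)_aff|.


Affine F_5-points: {(0, 4), (2, 1), (3, 0), (4, 0), (4, 4)}; count = 5.

For each of the 25 pairs (x, y) ∈ F_5², evaluate f(x, y) mod 5. Record the zeros.
  x = 0: [0↦1, 1↦4, 2↦2, 3↦3, 4↦0]  zeros at y ∈ {4}
  x = 1: [0↦3, 1↦2, 2↦2, 3↦1, 4↦2]  zeros at y ∈ ∅
  x = 2: [0↦1, 1↦0, 2↦1, 3↦2, 4↦1]  zeros at y ∈ {1}
  x = 3: [0↦0, 1↦3, 2↦4, 3↦1, 4↦2]  zeros at y ∈ {0}
  x = 4: [0↦0, 1↦1, 2↦1, 3↦3, 4↦0]  zeros at y ∈ {0, 4}
Collecting zeros: affine points = {(0, 4), (2, 1), (3, 0), (4, 0), (4, 4)}.
Total count |C(F_5)_aff| = 5.


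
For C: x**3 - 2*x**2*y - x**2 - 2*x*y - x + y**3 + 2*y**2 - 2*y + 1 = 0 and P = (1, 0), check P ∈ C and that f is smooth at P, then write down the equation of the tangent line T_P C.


Tangent line at P: -6*y = 0.

Step 1: f(1, 0) = 0, so P lies on C.
Step 2: partial derivatives
  f_x(x, y) = 3*x**2 - 4*x*y - 2*x - 2*y - 1, f_y(x, y) = -2*x**2 - 2*x + 3*y**2 + 4*y - 2.
  f_x(P) = 0, f_y(P) = -6 (gradient nonzero, so P is smooth).
Step 3: tangent line at P: 0·(x − 1) + -6·(y − 0) = 0.
Expanding: -6*y = 0.


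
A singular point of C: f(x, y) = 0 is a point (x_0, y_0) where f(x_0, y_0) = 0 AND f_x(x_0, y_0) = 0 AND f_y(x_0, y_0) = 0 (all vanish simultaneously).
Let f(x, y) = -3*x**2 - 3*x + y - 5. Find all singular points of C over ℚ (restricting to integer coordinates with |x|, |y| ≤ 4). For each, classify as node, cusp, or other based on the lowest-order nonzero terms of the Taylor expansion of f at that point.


No singular points in the scanned grid; C is smooth there.

Compute partial derivatives:
  f_x = -6*x - 3.
  f_y = 1.
f_y = 1 is a nonzero constant, so f_y never vanishes: no point (x, y) can satisfy f = f_x = f_y = 0. In particular no (x, y) ∈ {−4, ..., 4}² is singular; the curve is smooth.


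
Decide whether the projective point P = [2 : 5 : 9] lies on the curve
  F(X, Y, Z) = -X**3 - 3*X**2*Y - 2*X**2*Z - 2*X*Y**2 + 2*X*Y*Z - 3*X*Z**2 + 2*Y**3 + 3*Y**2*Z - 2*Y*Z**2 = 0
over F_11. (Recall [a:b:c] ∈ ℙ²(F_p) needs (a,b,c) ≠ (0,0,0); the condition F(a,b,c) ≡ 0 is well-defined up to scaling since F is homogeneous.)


F(2,5,9) ≡ 9 (mod 11); P is NOT on the curve.

Evaluate F(2, 5, 9) term-by-term (mod 11).
  -X**3 ↦ -1·8·1·1 = -8
  -3*X**2*Y ↦ -3·4·5·1 = -60
  -2*X**2*Z ↦ -2·4·1·9 = -72
  -2*X*Y**2 ↦ -2·2·25·1 = -100
  2*X*Y*Z ↦ 2·2·5·9 = 180
  -3*X*Z**2 ↦ -3·2·1·81 = -486
  2*Y**3 ↦ 2·1·125·1 = 250
  3*Y**2*Z ↦ 3·1·25·9 = 675
  -2*Y*Z**2 ↦ -2·1·5·81 = -810
Sum: F(2, 5, 9) = (-8) + (-60) + (-72) + (-100) + (180) + (-486) + (250) + (675) + (-810) = -431.
Reducing mod 11: -431 ≡ 9 (mod 11).
Since F(a, b, c) ≡ 9 ≠ 0 (mod 11), P does NOT lie on the curve.


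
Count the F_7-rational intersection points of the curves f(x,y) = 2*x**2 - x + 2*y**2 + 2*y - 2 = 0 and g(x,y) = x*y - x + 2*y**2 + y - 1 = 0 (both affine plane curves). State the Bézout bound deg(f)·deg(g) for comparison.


Common zeros: ∅; count = 0; Bézout bound = 4.

deg(f) = 2, deg(g) = 2, so Bézout bound = 4.
Scan x ∈ F_7. For each x, list the y ∈ F_7 with f(x, y) ≡ 0 and those with g(x, y) ≡ 0 (mod 7); the common zeros in that column are the intersection.
  x = 0: f ≡ 0 at y ∈ ∅; g ≡ 0 at y ∈ {4, 6}; common: ∅.
  x = 1: f ≡ 0 at y ∈ ∅; g ≡ 0 at y ∈ ∅; common: ∅.
  x = 2: f ≡ 0 at y ∈ {3}; g ≡ 0 at y ∈ ∅; common: ∅.
  x = 3: f ≡ 0 at y ∈ ∅; g ≡ 0 at y ∈ ∅; common: ∅.
  x = 4: f ≡ 0 at y ∈ ∅; g ≡ 0 at y ∈ {3, 5}; common: ∅.
  x = 5: f ≡ 0 at y ∈ ∅; g ≡ 0 at y ∈ {2}; common: ∅.
  x = 6: f ≡ 0 at y ∈ ∅; g ≡ 0 at y ∈ {0}; common: ∅.
Collecting: common zeros = ∅, so the count is 0.
Comparison with the Bézout bound: 0 ≤ 4 = deg(f)·deg(g), as expected for curves with no common component (the affine F_7-count falls short of the bound because intersections may lie at infinity, over extension fields, or carry multiplicity).


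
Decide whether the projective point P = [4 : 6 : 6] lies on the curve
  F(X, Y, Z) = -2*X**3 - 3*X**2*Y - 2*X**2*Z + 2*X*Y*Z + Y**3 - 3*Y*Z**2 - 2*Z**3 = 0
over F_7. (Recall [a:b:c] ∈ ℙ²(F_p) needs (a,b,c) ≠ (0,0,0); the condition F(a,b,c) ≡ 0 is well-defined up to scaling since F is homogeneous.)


F(4,6,6) ≡ 6 (mod 7); P is NOT on the curve.

Evaluate F(4, 6, 6) term-by-term (mod 7).
  -2*X**3 ↦ -2·64·1·1 = -128
  -3*X**2*Y ↦ -3·16·6·1 = -288
  -2*X**2*Z ↦ -2·16·1·6 = -192
  2*X*Y*Z ↦ 2·4·6·6 = 288
  Y**3 ↦ 1·1·216·1 = 216
  -3*Y*Z**2 ↦ -3·1·6·36 = -648
  -2*Z**3 ↦ -2·1·1·216 = -432
Sum: F(4, 6, 6) = (-128) + (-288) + (-192) + (288) + (216) + (-648) + (-432) = -1184.
Reducing mod 7: -1184 ≡ 6 (mod 7).
Since F(a, b, c) ≡ 6 ≠ 0 (mod 7), P does NOT lie on the curve.


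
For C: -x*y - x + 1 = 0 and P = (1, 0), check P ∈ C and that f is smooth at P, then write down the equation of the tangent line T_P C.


Tangent line at P: -x - y + 1 = 0.

Step 1: f(1, 0) = 0, so P lies on C.
Step 2: partial derivatives
  f_x(x, y) = -y - 1, f_y(x, y) = -x.
  f_x(P) = -1, f_y(P) = -1 (gradient nonzero, so P is smooth).
Step 3: tangent line at P: -1·(x − 1) + -1·(y − 0) = 0.
Expanding: -x - y + 1 = 0.


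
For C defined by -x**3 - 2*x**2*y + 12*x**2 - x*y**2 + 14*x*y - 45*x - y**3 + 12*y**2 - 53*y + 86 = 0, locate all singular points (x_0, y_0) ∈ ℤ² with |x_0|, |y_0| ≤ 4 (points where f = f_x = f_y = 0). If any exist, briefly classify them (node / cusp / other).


Singular points: {(2, 3)}; classification: cusp.

Compute partial derivatives:
  f_x = -3*x**2 - 4*x*y + 24*x - y**2 + 14*y - 45.
  f_y = -2*x**2 - 2*x*y + 14*x - 3*y**2 + 24*y - 53.
Scan x_0 ∈ {−4, ..., 4}. For each x_0, f_y(x_0, y) is a polynomial in y; find its integer roots y ∈ {−4, ..., 4}, then test f_x and f at those candidates.
  x = -4: f_y(-4, y) = -3*y**2 + 32*y - 141; no integer root y with |y| ≤ 4.
  x = -3: f_y(-3, y) = -3*y**2 + 30*y - 113; no integer root y with |y| ≤ 4.
  x = -2: f_y(-2, y) = -3*y**2 + 28*y - 89; no integer root y with |y| ≤ 4.
  x = -1: f_y(-1, y) = -3*y**2 + 26*y - 69; no integer root y with |y| ≤ 4.
  x = 0: f_y(0, y) = -3*y**2 + 24*y - 53; no integer root y with |y| ≤ 4.
  x = 1: f_y(1, y) = -3*y**2 + 22*y - 41; no integer root y with |y| ≤ 4.
  x = 2: f_y(2, y) = -3*y**2 + 20*y - 33; vanishes at y ∈ {3}. (2, 3): f_x = 0, f = 0 — SINGULAR.
  x = 3: f_y(3, y) = -3*y**2 + 18*y - 29; no integer root y with |y| ≤ 4.
  x = 4: f_y(4, y) = -3*y**2 + 16*y - 29; no integer root y with |y| ≤ 4.
Only singular point on the grid: (2, 3).
Classify: substitute x = 2 + u, y = 3 + v and expand: f = -u**3 - 2*u**2*v - u*v**2 - v**3 + v**2.
No constant or linear terms (consistent with a singular point). Quadratic part: v**2. Cubic part: -u**3 - 2*u**2*v - u*v**2 - v**3.
The quadratic part v**2 is a perfect square, so there is a single (double) tangent line v = 0, i.e. y = 3. Restricting the cubic part to that line (v = 0) leaves -u**3 ≠ 0, so f is not divisible by v and the branch is v² ≈ u**3 to lowest order — this is a cusp.
Classification: cusp.


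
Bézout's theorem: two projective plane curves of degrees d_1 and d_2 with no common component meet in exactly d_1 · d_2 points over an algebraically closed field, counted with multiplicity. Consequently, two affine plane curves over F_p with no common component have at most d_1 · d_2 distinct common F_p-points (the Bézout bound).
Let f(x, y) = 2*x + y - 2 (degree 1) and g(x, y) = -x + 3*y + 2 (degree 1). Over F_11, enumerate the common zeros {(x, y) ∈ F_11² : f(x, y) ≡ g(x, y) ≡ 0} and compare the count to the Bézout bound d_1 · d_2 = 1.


Common zeros: {(9, 6)}; count = 1; Bézout bound = 1.

deg(f) = 1, deg(g) = 1, so Bézout bound = 1.
Scan x ∈ F_11. For each x, list the y ∈ F_11 with f(x, y) ≡ 0 and those with g(x, y) ≡ 0 (mod 11); the common zeros in that column are the intersection.
  x = 0: f ≡ 0 at y ∈ {2}; g ≡ 0 at y ∈ {3}; common: ∅.
  x = 1: f ≡ 0 at y ∈ {0}; g ≡ 0 at y ∈ {7}; common: ∅.
  x = 2: f ≡ 0 at y ∈ {9}; g ≡ 0 at y ∈ {0}; common: ∅.
  x = 3: f ≡ 0 at y ∈ {7}; g ≡ 0 at y ∈ {4}; common: ∅.
  x = 4: f ≡ 0 at y ∈ {5}; g ≡ 0 at y ∈ {8}; common: ∅.
  x = 5: f ≡ 0 at y ∈ {3}; g ≡ 0 at y ∈ {1}; common: ∅.
  x = 6: f ≡ 0 at y ∈ {1}; g ≡ 0 at y ∈ {5}; common: ∅.
  x = 7: f ≡ 0 at y ∈ {10}; g ≡ 0 at y ∈ {9}; common: ∅.
  x = 8: f ≡ 0 at y ∈ {8}; g ≡ 0 at y ∈ {2}; common: ∅.
  x = 9: f ≡ 0 at y ∈ {6}; g ≡ 0 at y ∈ {6}; common: {6}.
  x = 10: f ≡ 0 at y ∈ {4}; g ≡ 0 at y ∈ {10}; common: ∅.
Collecting: common zeros = {(9, 6)}, so the count is 1.
Comparison with the Bézout bound: 1 ≤ 1 = deg(f)·deg(g), as expected for curves with no common component (the bound is attained).


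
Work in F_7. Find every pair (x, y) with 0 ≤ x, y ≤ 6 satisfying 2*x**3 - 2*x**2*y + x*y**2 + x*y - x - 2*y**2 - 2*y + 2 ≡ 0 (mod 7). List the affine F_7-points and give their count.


Affine F_7-points: {(1, 2), (2, 2), (3, 5), (4, 0), (4, 1), (5, 1), (5, 3), (6, 1), (6, 2)}; count = 9.

For each of the 49 pairs (x, y) ∈ F_7², evaluate f(x, y) mod 7. Record the zeros.
  x = 0: [0↦2, 1↦5, 2↦4, 3↦6, 4↦4, 5↦5, 6↦2]  zeros at y ∈ ∅
  x = 1: [0↦3, 1↦6, 2↦0, 3↦6, 4↦3, 5↦5, 6↦5]  zeros at y ∈ {2}
  x = 2: [0↦2, 1↦1, 2↦0, 3↦6, 4↦5, 5↦4, 6↦3]  zeros at y ∈ {2}
  x = 3: [0↦4, 1↦2, 2↦2, 3↦4, 4↦1, 5↦0, 6↦1]  zeros at y ∈ {5}
  x = 4: [0↦0, 1↦0, 2↦4, 3↦5, 4↦3, 5↦5, 6↦4]  zeros at y ∈ {0, 1}
  x = 5: [0↦2, 1↦0, 2↦4, 3↦0, 4↦2, 5↦3, 6↦3]  zeros at y ∈ {1, 3}
  x = 6: [0↦1, 1↦0, 2↦0, 3↦1, 4↦3, 5↦6, 6↦3]  zeros at y ∈ {1, 2}
Collecting zeros: affine points = {(1, 2), (2, 2), (3, 5), (4, 0), (4, 1), (5, 1), (5, 3), (6, 1), (6, 2)}.
Total count |C(F_7)_aff| = 9.


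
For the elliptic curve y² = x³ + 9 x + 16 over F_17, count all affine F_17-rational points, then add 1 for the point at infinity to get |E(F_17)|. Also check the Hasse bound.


Affine points = {(0, 4), (0, 13), (1, 3), (1, 14), (2, 5), (2, 12), (3, 6), (3, 11), (5, 4), (5, 13), (10, 1), (10, 16), (11, 1), (11, 16), (12, 4), (12, 13), (13, 1), (13, 16), (14, 8), (14, 9)}; affine count = 20; |E(F_17)| = 21.

Discriminant check: Δ ∝ 4a³ + 27b² = 4·9³ + 27·16² = 4·729 + 27·256 ≡ 2 (mod 17). Nonzero ⇒ E is nonsingular.
For each x ∈ F_17, compute rhs = x³ + 9·x + 16 mod 17, then count y ∈ F_17 with y² ≡ rhs.
  x = 0: rhs = 16, matching y values: 4, 13 (2 points).
  x = 1: rhs = 9, matching y values: 3, 14 (2 points).
  x = 2: rhs = 8, matching y values: 5, 12 (2 points).
  x = 3: rhs = 2, matching y values: 6, 11 (2 points).
  x = 4: rhs = 14, matching y values: none (0 points).
  x = 5: rhs = 16, matching y values: 4, 13 (2 points).
  x = 6: rhs = 14, matching y values: none (0 points).
  x = 7: rhs = 14, matching y values: none (0 points).
  x = 8: rhs = 5, matching y values: none (0 points).
  x = 9: rhs = 10, matching y values: none (0 points).
  x = 10: rhs = 1, matching y values: 1, 16 (2 points).
  x = 11: rhs = 1, matching y values: 1, 16 (2 points).
  x = 12: rhs = 16, matching y values: 4, 13 (2 points).
  x = 13: rhs = 1, matching y values: 1, 16 (2 points).
  x = 14: rhs = 13, matching y values: 8, 9 (2 points).
  x = 15: rhs = 7, matching y values: none (0 points).
  x = 16: rhs = 6, matching y values: none (0 points).
Total affine count: 20.
Full point count |E(F_17)| = 20 + 1 = 21.
Hasse bound: |21 − (17+1)| = |3| = 3 ≤ 2√17 ≈ 8.2462 ✓.


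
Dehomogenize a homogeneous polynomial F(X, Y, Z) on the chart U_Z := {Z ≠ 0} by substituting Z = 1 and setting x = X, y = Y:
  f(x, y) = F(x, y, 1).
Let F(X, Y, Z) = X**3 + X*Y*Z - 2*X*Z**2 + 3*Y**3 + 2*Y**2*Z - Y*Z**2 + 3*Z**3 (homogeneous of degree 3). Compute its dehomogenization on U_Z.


f(x, y) = x**3 + x*y - 2*x + 3*y**3 + 2*y**2 - y + 3

On U_Z we set Z = 1. Each monomial c·X^i·Y^j·Z^k in F becomes c·x^i·y^j·1^k = c·x^i·y^j.
Substituting Z = 1: F(X, Y, 1) = x**3 + x*y - 2*x + 3*y**3 + 2*y**2 - y + 3.
Note: deg(f) ≤ deg(F) = 3; strict inequality happens when F is divisible by Z (lost terms).


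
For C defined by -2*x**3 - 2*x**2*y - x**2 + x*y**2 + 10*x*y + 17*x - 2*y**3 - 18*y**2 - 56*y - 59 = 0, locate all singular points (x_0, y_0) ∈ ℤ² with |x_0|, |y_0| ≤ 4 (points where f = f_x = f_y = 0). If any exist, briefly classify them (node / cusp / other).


Singular points: {(1, -3)}; classification: node.

Compute partial derivatives:
  f_x = -6*x**2 - 4*x*y - 2*x + y**2 + 10*y + 17.
  f_y = -2*x**2 + 2*x*y + 10*x - 6*y**2 - 36*y - 56.
Scan x_0 ∈ {−4, ..., 4}. For each x_0, f_y(x_0, y) is a polynomial in y; find its integer roots y ∈ {−4, ..., 4}, then test f_x and f at those candidates.
  x = -4: f_y(-4, y) = -6*y**2 - 44*y - 128; no integer root y with |y| ≤ 4.
  x = -3: f_y(-3, y) = -6*y**2 - 42*y - 104; no integer root y with |y| ≤ 4.
  x = -2: f_y(-2, y) = -6*y**2 - 40*y - 84; no integer root y with |y| ≤ 4.
  x = -1: f_y(-1, y) = -6*y**2 - 38*y - 68; no integer root y with |y| ≤ 4.
  x = 0: f_y(0, y) = -6*y**2 - 36*y - 56; no integer root y with |y| ≤ 4.
  x = 1: f_y(1, y) = -6*y**2 - 34*y - 48; vanishes at y ∈ {-3}. (1, -3): f_x = 0, f = 0 — SINGULAR.
  x = 2: f_y(2, y) = -6*y**2 - 32*y - 44; no integer root y with |y| ≤ 4.
  x = 3: f_y(3, y) = -6*y**2 - 30*y - 44; no integer root y with |y| ≤ 4.
  x = 4: f_y(4, y) = -6*y**2 - 28*y - 48; no integer root y with |y| ≤ 4.
Only singular point on the grid: (1, -3).
Classify: substitute x = 1 + u, y = -3 + v and expand: f = -2*u**3 - 2*u**2*v - u**2 + u*v**2 - 2*v**3 + v**2.
No constant or linear terms (consistent with a singular point). Quadratic part: -u**2 + v**2. Cubic part: -2*u**3 - 2*u**2*v + u*v**2 - 2*v**3.
The quadratic part v**2 - u**2 = (v − u)(v + u) splits into two distinct linear factors, so there are two distinct tangent lines y − -3 = ±(x − 1) — this is a node (ordinary double point).
Classification: node.


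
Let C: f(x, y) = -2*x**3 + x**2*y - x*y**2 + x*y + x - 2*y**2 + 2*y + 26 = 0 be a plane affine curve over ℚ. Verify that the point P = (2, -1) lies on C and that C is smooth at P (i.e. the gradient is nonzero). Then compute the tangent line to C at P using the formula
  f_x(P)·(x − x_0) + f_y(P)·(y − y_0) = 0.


Tangent line at P: -29*x + 16*y + 74 = 0.

Step 1: f(2, -1) = 0, so P lies on C.
Step 2: partial derivatives
  f_x(x, y) = -6*x**2 + 2*x*y - y**2 + y + 1, f_y(x, y) = x**2 - 2*x*y + x - 4*y + 2.
  f_x(P) = -29, f_y(P) = 16 (gradient nonzero, so P is smooth).
Step 3: tangent line at P: -29·(x − 2) + 16·(y − -1) = 0.
Expanding: -29*x + 16*y + 74 = 0.


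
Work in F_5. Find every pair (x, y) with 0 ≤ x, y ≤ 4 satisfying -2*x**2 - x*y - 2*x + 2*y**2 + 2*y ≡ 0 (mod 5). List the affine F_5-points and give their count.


Affine F_5-points: {(0, 0), (0, 4), (2, 1), (2, 4), (4, 0), (4, 1)}; count = 6.

For each of the 25 pairs (x, y) ∈ F_5², evaluate f(x, y) mod 5. Record the zeros.
  x = 0: [0↦0, 1↦4, 2↦2, 3↦4, 4↦0]  zeros at y ∈ {0, 4}
  x = 1: [0↦1, 1↦4, 2↦1, 3↦2, 4↦2]  zeros at y ∈ ∅
  x = 2: [0↦3, 1↦0, 2↦1, 3↦1, 4↦0]  zeros at y ∈ {1, 4}
  x = 3: [0↦1, 1↦2, 2↦2, 3↦1, 4↦4]  zeros at y ∈ ∅
  x = 4: [0↦0, 1↦0, 2↦4, 3↦2, 4↦4]  zeros at y ∈ {0, 1}
Collecting zeros: affine points = {(0, 0), (0, 4), (2, 1), (2, 4), (4, 0), (4, 1)}.
Total count |C(F_5)_aff| = 6.


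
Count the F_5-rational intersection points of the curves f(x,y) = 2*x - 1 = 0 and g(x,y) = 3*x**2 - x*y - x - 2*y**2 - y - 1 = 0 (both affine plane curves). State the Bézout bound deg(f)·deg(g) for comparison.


Common zeros: {(3, 4)}; count = 1; Bézout bound = 2.

deg(f) = 1, deg(g) = 2, so Bézout bound = 2.
Scan x ∈ F_5. For each x, list the y ∈ F_5 with f(x, y) ≡ 0 and those with g(x, y) ≡ 0 (mod 5); the common zeros in that column are the intersection.
  x = 0: f ≡ 0 at y ∈ ∅; g ≡ 0 at y ∈ ∅; common: ∅.
  x = 1: f ≡ 0 at y ∈ ∅; g ≡ 0 at y ∈ ∅; common: ∅.
  x = 2: f ≡ 0 at y ∈ ∅; g ≡ 0 at y ∈ {2, 4}; common: ∅.
  x = 3: f ≡ 0 at y ∈ {0, 1, 2, 3, 4}; g ≡ 0 at y ∈ {4}; common: {4}.
  x = 4: f ≡ 0 at y ∈ ∅; g ≡ 0 at y ∈ {2, 3}; common: ∅.
Collecting: common zeros = {(3, 4)}, so the count is 1.
Comparison with the Bézout bound: 1 ≤ 2 = deg(f)·deg(g), as expected for curves with no common component (the affine F_5-count falls short of the bound because intersections may lie at infinity, over extension fields, or carry multiplicity).


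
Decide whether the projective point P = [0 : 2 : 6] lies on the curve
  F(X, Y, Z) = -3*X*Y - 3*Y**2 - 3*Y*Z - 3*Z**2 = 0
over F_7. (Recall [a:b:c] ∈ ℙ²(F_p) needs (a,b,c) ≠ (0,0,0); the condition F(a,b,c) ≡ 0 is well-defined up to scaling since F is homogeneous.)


F(0,2,6) ≡ 5 (mod 7); P is NOT on the curve.

Evaluate F(0, 2, 6) term-by-term (mod 7).
  -3*X*Y ↦ -3·0·2·1 = 0
  -3*Y**2 ↦ -3·1·4·1 = -12
  -3*Y*Z ↦ -3·1·2·6 = -36
  -3*Z**2 ↦ -3·1·1·36 = -108
Sum: F(0, 2, 6) = (0) + (-12) + (-36) + (-108) = -156.
Reducing mod 7: -156 ≡ 5 (mod 7).
Since F(a, b, c) ≡ 5 ≠ 0 (mod 7), P does NOT lie on the curve.


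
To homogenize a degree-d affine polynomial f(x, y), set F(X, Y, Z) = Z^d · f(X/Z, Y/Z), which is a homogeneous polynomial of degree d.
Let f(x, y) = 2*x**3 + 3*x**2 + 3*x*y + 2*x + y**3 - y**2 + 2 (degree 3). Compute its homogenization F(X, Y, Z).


F(X, Y, Z) = 2*X**3 + 3*X**2*Z + 3*X*Y*Z + 2*X*Z**2 + Y**3 - Y**2*Z + 2*Z**3

deg(f) = 3.
Substitute x = X/Z, y = Y/Z into f, then multiply by Z^3.
  monomial 2·x^3·y^0 ↦ 2·X^3·Y^0·Z^0.
  monomial 3·x^2·y^0 ↦ 3·X^2·Y^0·Z^1.
  monomial 3·x^1·y^1 ↦ 3·X^1·Y^1·Z^1.
  monomial 2·x^1·y^0 ↦ 2·X^1·Y^0·Z^2.
  monomial 1·x^0·y^3 ↦ 1·X^0·Y^3·Z^0.
  monomial -1·x^0·y^2 ↦ -1·X^0·Y^2·Z^1.
  monomial 2·x^0·y^0 ↦ 2·X^0·Y^0·Z^3.
Collecting: F(X, Y, Z) = 2*X**3 + 3*X**2*Z + 3*X*Y*Z + 2*X*Z**2 + Y**3 - Y**2*Z + 2*Z**3.


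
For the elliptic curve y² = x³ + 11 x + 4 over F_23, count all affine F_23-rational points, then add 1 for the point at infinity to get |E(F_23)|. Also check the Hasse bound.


Affine points = {(0, 2), (0, 21), (1, 4), (1, 19), (3, 8), (3, 15), (5, 0), (8, 11), (8, 12), (9, 2), (9, 21), (12, 1), (12, 22), (14, 2), (14, 21), (15, 5), (15, 18), (18, 10), (18, 13), (20, 6), (20, 17)}; affine count = 21; |E(F_23)| = 22.

Discriminant check: Δ ∝ 4a³ + 27b² = 4·11³ + 27·4² = 4·1331 + 27·16 ≡ 6 (mod 23). Nonzero ⇒ E is nonsingular.
For each x ∈ F_23, compute rhs = x³ + 11·x + 4 mod 23, then count y ∈ F_23 with y² ≡ rhs.
  x = 0: rhs = 4, matching y values: 2, 21 (2 points).
  x = 1: rhs = 16, matching y values: 4, 19 (2 points).
  x = 2: rhs = 11, matching y values: none (0 points).
  x = 3: rhs = 18, matching y values: 8, 15 (2 points).
  x = 4: rhs = 20, matching y values: none (0 points).
  x = 5: rhs = 0, matching y values: 0 (1 points).
  x = 6: rhs = 10, matching y values: none (0 points).
  x = 7: rhs = 10, matching y values: none (0 points).
  x = 8: rhs = 6, matching y values: 11, 12 (2 points).
  x = 9: rhs = 4, matching y values: 2, 21 (2 points).
  x = 10: rhs = 10, matching y values: none (0 points).
  x = 11: rhs = 7, matching y values: none (0 points).
  x = 12: rhs = 1, matching y values: 1, 22 (2 points).
  x = 13: rhs = 21, matching y values: none (0 points).
  x = 14: rhs = 4, matching y values: 2, 21 (2 points).
  x = 15: rhs = 2, matching y values: 5, 18 (2 points).
  x = 16: rhs = 21, matching y values: none (0 points).
  x = 17: rhs = 21, matching y values: none (0 points).
  x = 18: rhs = 8, matching y values: 10, 13 (2 points).
  x = 19: rhs = 11, matching y values: none (0 points).
  x = 20: rhs = 13, matching y values: 6, 17 (2 points).
  x = 21: rhs = 20, matching y values: none (0 points).
  x = 22: rhs = 15, matching y values: none (0 points).
Total affine count: 21.
Full point count |E(F_23)| = 21 + 1 = 22.
Hasse bound: |22 − (23+1)| = |-2| = 2 ≤ 2√23 ≈ 9.5917 ✓.


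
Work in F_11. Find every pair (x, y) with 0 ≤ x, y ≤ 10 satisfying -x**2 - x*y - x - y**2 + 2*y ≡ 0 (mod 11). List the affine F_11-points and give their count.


Affine F_11-points: {(0, 0), (0, 2), (1, 5), (1, 7), (2, 4), (2, 7), (4, 4), (4, 5), (8, 2), (8, 3), (10, 0), (10, 3)}; count = 12.

For each of the 121 pairs (x, y) ∈ F_11², evaluate f(x, y) mod 11. Record the zeros.
  x = 0: [0↦0, 1↦1, 2↦0, 3↦8, 4↦3, 5↦7, 6↦9, 7↦9, 8↦7, 9↦3, 10↦8]  zeros at y ∈ {0, 2}
  x = 1: [0↦9, 1↦9, 2↦7, 3↦3, 4↦8, 5↦0, 6↦1, 7↦0, 8↦8, 9↦3, 10↦7]  zeros at y ∈ {5, 7}
  x = 2: [0↦5, 1↦4, 2↦1, 3↦7, 4↦0, 5↦2, 6↦2, 7↦0, 8↦7, 9↦1, 10↦4]  zeros at y ∈ {4, 7}
  x = 3: [0↦10, 1↦8, 2↦4, 3↦9, 4↦1, 5↦2, 6↦1, 7↦9, 8↦4, 9↦8, 10↦10]  zeros at y ∈ ∅
  x = 4: [0↦2, 1↦10, 2↦5, 3↦9, 4↦0, 5↦0, 6↦9, 7↦5, 8↦10, 9↦2, 10↦3]  zeros at y ∈ {4, 5}
  x = 5: [0↦3, 1↦10, 2↦4, 3↦7, 4↦8, 5↦7, 6↦4, 7↦10, 8↦3, 9↦5, 10↦5]  zeros at y ∈ ∅
  x = 6: [0↦2, 1↦8, 2↦1, 3↦3, 4↦3, 5↦1, 6↦8, 7↦2, 8↦5, 9↦6, 10↦5]  zeros at y ∈ ∅
  x = 7: [0↦10, 1↦4, 2↦7, 3↦8, 4↦7, 5↦4, 6↦10, 7↦3, 8↦5, 9↦5, 10↦3]  zeros at y ∈ ∅
  x = 8: [0↦5, 1↦9, 2↦0, 3↦0, 4↦9, 5↦5, 6↦10, 7↦2, 8↦3, 9↦2, 10↦10]  zeros at y ∈ {2, 3}
  x = 9: [0↦9, 1↦1, 2↦2, 3↦1, 4↦9, 5↦4, 6↦8, 7↦10, 8↦10, 9↦8, 10↦4]  zeros at y ∈ ∅
  x = 10: [0↦0, 1↦2, 2↦2, 3↦0, 4↦7, 5↦1, 6↦4, 7↦5, 8↦4, 9↦1, 10↦7]  zeros at y ∈ {0, 3}
Collecting zeros: affine points = {(0, 0), (0, 2), (1, 5), (1, 7), (2, 4), (2, 7), (4, 4), (4, 5), (8, 2), (8, 3), (10, 0), (10, 3)}.
Total count |C(F_11)_aff| = 12.
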